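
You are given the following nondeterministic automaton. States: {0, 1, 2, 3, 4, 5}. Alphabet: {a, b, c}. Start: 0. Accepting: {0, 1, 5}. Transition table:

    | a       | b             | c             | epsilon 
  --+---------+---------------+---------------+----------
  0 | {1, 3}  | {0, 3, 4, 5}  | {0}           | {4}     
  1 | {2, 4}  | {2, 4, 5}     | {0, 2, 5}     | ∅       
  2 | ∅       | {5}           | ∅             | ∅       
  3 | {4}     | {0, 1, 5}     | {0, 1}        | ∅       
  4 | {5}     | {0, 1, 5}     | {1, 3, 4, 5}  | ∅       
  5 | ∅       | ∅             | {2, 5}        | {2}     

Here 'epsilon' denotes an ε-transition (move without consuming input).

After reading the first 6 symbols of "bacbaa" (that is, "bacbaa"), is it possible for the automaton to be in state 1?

Start: ε-closure({0}) = {0, 4}.
Read 'b': {0, 4} → {0, 1, 2, 3, 4, 5}.
Read 'a': {0, 1, 2, 3, 4, 5} → {1, 2, 3, 4, 5}.
Read 'c': {1, 2, 3, 4, 5} → {0, 1, 2, 3, 4, 5}.
Read 'b': {0, 1, 2, 3, 4, 5} → {0, 1, 2, 3, 4, 5}.
Read 'a': {0, 1, 2, 3, 4, 5} → {1, 2, 3, 4, 5}.
Read 'a': {1, 2, 3, 4, 5} → {2, 4, 5}.
State 1 is not in {2, 4, 5}.

No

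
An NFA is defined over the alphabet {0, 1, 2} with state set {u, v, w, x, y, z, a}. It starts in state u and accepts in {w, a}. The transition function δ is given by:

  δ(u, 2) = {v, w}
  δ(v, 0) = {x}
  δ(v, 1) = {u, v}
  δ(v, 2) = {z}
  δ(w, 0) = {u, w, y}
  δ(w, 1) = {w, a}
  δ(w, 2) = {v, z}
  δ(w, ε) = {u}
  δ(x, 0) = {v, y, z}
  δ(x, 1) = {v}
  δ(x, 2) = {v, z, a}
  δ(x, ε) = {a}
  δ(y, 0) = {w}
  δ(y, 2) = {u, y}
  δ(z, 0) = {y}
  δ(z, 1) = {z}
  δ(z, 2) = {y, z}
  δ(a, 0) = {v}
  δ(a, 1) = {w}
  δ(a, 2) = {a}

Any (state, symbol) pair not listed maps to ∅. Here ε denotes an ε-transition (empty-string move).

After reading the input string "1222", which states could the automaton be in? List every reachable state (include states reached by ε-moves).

∅

Start in {u}.
Read '1': u→∅; now ∅.
The set is empty and remains empty for the remaining 3 symbols.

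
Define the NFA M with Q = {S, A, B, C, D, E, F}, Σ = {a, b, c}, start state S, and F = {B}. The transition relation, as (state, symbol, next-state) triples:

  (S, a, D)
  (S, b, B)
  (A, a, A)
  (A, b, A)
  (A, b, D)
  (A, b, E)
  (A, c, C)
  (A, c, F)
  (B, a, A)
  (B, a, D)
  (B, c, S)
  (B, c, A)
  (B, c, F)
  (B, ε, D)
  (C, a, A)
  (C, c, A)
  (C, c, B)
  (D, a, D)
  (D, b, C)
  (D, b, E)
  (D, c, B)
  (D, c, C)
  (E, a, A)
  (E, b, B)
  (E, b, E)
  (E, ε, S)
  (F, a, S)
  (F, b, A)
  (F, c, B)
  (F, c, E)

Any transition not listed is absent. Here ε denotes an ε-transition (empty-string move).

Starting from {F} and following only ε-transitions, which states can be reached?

Begin with {F}.
No ε-moves leave this set, so the closure equals the set itself.

{F}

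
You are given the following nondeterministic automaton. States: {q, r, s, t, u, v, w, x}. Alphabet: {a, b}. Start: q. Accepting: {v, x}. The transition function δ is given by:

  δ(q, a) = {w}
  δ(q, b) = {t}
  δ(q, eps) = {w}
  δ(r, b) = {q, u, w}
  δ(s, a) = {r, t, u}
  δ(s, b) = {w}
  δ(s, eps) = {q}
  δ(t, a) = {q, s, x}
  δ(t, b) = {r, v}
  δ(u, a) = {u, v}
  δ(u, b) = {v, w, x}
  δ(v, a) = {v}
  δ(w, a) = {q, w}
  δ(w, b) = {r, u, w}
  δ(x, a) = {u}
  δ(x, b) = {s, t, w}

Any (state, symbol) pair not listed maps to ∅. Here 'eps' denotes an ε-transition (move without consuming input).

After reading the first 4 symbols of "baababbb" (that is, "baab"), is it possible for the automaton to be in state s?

Start: ε-closure({q}) = {q, w}.
Read 'b': {q, w} → {r, t, u, w}.
Read 'a': {r, t, u, w} → {q, s, u, v, w, x}.
Read 'a': {q, s, u, v, w, x} → {q, r, t, u, v, w}.
Read 'b': {q, r, t, u, v, w} → {q, r, t, u, v, w, x}.
State s is not in {q, r, t, u, v, w, x}.

No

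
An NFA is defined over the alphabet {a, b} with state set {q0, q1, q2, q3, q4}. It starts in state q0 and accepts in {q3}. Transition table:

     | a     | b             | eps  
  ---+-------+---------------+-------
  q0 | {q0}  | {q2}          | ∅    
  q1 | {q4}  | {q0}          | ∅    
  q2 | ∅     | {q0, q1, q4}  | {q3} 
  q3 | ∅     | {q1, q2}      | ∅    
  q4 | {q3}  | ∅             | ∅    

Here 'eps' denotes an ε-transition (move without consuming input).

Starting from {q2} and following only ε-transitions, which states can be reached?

{q2, q3}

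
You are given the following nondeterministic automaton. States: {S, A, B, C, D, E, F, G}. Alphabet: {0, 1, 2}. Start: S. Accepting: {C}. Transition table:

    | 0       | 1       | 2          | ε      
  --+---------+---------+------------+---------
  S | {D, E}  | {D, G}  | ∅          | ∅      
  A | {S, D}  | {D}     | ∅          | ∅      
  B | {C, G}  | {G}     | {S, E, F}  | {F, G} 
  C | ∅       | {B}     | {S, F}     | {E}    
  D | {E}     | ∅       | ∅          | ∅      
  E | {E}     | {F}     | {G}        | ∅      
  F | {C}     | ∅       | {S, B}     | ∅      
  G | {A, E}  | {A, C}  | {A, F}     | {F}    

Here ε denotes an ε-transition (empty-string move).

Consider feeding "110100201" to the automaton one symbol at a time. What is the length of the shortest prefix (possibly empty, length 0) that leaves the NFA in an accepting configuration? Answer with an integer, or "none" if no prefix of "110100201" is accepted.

2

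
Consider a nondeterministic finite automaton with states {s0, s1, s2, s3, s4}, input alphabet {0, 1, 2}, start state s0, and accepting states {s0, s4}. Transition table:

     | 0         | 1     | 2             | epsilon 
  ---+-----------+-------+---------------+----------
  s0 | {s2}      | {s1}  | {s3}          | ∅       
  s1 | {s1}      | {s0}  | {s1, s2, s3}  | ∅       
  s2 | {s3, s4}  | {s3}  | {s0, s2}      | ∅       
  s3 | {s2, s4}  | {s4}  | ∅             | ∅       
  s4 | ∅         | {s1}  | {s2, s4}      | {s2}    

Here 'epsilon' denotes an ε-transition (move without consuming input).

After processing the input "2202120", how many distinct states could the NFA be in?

0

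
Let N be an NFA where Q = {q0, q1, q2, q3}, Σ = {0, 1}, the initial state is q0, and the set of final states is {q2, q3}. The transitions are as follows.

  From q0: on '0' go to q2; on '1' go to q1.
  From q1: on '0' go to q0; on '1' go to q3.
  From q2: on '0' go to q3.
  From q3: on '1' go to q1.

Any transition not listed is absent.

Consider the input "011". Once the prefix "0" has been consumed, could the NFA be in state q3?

No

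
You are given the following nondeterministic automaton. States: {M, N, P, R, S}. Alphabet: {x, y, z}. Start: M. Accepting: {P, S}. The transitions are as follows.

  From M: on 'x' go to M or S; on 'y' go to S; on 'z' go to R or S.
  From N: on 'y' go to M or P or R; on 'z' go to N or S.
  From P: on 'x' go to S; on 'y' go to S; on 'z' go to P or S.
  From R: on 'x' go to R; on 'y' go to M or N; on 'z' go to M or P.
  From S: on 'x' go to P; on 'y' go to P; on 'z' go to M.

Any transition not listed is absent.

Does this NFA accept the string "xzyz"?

Start in {M}.
Read 'x': {M} → {M, S}.
Read 'z': {M, S} → {M, R, S}.
Read 'y': {M, R, S} → {M, N, P, S}.
Read 'z': {M, N, P, S} → {M, N, P, R, S}.
The final set {M, N, P, R, S} contains the accepting states P, S.

Yes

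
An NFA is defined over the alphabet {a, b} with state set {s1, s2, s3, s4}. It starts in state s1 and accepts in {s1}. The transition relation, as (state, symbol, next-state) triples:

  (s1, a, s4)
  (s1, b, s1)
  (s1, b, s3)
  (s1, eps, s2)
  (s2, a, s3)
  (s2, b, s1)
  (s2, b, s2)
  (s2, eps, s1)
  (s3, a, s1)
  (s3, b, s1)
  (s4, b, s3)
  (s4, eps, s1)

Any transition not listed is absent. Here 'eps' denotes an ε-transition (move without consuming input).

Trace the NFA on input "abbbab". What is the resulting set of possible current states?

Start: ε-closure({s1}) = {s1, s2}.
Read 'a': {s1, s2} → {s1, s2, s3, s4}.
Read 'b': {s1, s2, s3, s4} → {s1, s2, s3}.
Read 'b': {s1, s2, s3} → {s1, s2, s3}.
Read 'b': {s1, s2, s3} → {s1, s2, s3}.
Read 'a': {s1, s2, s3} → {s1, s2, s3, s4}.
Read 'b': {s1, s2, s3, s4} → {s1, s2, s3}.

{s1, s2, s3}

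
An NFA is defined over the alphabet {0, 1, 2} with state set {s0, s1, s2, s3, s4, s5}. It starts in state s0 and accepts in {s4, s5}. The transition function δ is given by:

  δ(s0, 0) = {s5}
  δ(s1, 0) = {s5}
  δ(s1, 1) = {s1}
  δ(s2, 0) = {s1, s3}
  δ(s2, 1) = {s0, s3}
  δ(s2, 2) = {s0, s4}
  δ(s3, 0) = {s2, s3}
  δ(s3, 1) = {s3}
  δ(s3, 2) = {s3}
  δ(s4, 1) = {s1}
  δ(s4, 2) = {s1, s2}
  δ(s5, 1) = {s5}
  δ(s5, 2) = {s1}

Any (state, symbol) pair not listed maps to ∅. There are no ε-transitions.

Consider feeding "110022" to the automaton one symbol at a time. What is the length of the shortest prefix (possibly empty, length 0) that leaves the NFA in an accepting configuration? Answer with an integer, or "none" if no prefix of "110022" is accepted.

none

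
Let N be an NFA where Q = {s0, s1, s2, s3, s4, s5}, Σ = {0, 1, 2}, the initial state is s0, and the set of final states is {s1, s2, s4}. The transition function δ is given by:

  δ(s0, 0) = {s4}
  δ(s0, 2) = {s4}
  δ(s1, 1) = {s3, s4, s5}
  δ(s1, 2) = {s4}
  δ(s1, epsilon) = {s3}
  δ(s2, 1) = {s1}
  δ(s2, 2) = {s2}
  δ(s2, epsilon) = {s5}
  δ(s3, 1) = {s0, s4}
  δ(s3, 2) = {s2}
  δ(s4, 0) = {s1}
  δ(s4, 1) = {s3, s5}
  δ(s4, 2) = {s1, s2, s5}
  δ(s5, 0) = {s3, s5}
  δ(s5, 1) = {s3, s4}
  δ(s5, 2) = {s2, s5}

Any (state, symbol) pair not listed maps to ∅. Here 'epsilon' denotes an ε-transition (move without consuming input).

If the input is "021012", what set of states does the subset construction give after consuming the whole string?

Start in {s0}.
Read '0': s0→{s4}; now {s4}.
Read '2': s4→{s1, s2, s5}; union {s1, s2, s5}; ε-closure = {s1, s2, s3, s5}.
Read '1': s1→{s3, s4, s5}, s2→{s1}, s3→{s0, s4}, s5→{s3, s4}; now {s0, s1, s3, s4, s5}.
Read '0': s0→{s4}, s1→∅, s3→∅, s4→{s1}, s5→{s3, s5}; now {s1, s3, s4, s5}.
Read '1': s1→{s3, s4, s5}, s3→{s0, s4}, s4→{s3, s5}, s5→{s3, s4}; now {s0, s3, s4, s5}.
Read '2': s0→{s4}, s3→{s2}, s4→{s1, s2, s5}, s5→{s2, s5}; union {s1, s2, s4, s5}; ε-closure = {s1, s2, s3, s4, s5}.

{s1, s2, s3, s4, s5}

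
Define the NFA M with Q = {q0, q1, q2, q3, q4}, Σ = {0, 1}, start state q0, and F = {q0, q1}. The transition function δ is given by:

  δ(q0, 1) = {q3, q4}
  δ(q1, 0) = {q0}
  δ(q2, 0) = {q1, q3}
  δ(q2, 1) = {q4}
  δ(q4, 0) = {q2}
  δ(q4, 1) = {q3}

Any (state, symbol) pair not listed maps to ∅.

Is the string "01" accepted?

No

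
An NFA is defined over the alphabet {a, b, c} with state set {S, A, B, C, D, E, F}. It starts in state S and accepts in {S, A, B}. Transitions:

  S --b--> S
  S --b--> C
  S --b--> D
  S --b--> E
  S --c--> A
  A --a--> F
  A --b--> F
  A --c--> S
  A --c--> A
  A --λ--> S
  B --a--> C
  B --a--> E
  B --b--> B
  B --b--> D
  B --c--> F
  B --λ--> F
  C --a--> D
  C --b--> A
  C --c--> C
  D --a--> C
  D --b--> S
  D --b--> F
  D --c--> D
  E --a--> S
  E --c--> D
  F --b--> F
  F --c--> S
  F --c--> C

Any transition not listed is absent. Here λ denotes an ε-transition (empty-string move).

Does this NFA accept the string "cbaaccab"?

Start in {S}.
Read 'c': {S} → {S, A}.
Read 'b': {S, A} → {S, C, D, E, F}.
Read 'a': {S, C, D, E, F} → {S, C, D}.
Read 'a': {S, C, D} → {C, D}.
Read 'c': {C, D} → {C, D}.
Read 'c': {C, D} → {C, D}.
Read 'a': {C, D} → {C, D}.
Read 'b': {C, D} → {S, A, F}.
The final set {S, A, F} contains the accepting states S, A.

Yes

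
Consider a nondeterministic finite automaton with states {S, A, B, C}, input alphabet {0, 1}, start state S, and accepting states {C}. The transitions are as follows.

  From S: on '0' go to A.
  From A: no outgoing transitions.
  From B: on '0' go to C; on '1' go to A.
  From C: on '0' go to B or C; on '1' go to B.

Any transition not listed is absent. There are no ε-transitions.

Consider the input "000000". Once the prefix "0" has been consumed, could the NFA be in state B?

No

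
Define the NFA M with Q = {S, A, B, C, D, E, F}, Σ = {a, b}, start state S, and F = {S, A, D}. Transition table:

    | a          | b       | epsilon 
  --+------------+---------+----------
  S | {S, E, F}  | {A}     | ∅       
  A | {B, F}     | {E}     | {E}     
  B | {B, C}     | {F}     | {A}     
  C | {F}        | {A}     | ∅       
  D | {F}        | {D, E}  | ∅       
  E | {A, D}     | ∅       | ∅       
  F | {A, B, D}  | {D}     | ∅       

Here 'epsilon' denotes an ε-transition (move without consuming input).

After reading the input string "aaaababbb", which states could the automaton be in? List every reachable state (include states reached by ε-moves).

Start in {S}.
Read 'a': S→{S, E, F}; now {S, E, F}.
Read 'a': S→{S, E, F}, E→{A, D}, F→{A, B, D}; now {S, A, B, D, E, F}.
Read 'a': S→{S, E, F}, A→{B, F}, B→{B, C}, D→{F}, E→{A, D}, F→{A, B, D}; now {S, A, B, C, D, E, F}.
Read 'a': S→{S, E, F}, A→{B, F}, B→{B, C}, C→{F}, D→{F}, E→{A, D}, F→{A, B, D}; now {S, A, B, C, D, E, F}.
Read 'b': S→{A}, A→{E}, B→{F}, C→{A}, D→{D, E}, E→∅, F→{D}; now {A, D, E, F}.
Read 'a': A→{B, F}, D→{F}, E→{A, D}, F→{A, B, D}; union {A, B, D, F}; ε-closure = {A, B, D, E, F}.
Read 'b': A→{E}, B→{F}, D→{D, E}, E→∅, F→{D}; now {D, E, F}.
Read 'b': D→{D, E}, E→∅, F→{D}; now {D, E}.
Read 'b': D→{D, E}, E→∅; now {D, E}.

{D, E}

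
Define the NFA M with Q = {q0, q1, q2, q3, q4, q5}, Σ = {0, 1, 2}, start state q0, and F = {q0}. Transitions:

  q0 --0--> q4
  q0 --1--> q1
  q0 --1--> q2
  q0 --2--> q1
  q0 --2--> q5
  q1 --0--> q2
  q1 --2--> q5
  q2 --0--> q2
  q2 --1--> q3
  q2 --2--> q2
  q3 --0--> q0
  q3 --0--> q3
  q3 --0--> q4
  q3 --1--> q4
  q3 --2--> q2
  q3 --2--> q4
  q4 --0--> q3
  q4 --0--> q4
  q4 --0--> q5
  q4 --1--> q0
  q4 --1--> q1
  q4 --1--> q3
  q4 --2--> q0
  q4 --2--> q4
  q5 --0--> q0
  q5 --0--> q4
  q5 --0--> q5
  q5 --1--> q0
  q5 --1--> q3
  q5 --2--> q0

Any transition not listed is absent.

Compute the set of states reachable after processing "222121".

{q0, q1, q3}

Start in {q0}.
Read '2': {q0} → {q1, q5}.
Read '2': {q1, q5} → {q0, q5}.
Read '2': {q0, q5} → {q0, q1, q5}.
Read '1': {q0, q1, q5} → {q0, q1, q2, q3}.
Read '2': {q0, q1, q2, q3} → {q1, q2, q4, q5}.
Read '1': {q1, q2, q4, q5} → {q0, q1, q3}.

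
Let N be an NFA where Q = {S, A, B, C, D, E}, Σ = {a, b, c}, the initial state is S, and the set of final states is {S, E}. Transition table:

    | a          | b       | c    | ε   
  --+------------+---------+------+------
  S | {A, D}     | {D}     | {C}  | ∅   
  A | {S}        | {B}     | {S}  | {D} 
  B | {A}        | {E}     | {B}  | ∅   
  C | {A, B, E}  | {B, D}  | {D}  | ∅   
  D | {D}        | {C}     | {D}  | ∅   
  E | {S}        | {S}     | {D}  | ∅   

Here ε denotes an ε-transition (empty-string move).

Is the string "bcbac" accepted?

Yes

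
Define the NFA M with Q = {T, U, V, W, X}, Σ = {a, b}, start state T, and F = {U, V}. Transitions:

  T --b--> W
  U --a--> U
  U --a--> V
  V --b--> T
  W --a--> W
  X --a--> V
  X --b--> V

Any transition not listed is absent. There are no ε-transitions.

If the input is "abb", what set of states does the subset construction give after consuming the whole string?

∅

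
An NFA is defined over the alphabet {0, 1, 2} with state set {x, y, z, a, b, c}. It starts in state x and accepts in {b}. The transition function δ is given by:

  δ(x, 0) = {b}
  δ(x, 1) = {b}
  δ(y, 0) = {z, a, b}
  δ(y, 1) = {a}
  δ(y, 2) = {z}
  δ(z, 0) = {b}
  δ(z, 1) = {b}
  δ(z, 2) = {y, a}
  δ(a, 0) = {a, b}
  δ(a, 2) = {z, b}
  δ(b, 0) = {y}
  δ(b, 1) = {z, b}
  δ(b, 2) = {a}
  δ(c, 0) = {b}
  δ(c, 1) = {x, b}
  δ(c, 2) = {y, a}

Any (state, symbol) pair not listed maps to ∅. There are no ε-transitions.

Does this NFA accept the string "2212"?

No

Start in {x}.
Read '2': {x} → ∅.
The set is empty and remains empty for the remaining 3 symbols.
The final set ∅ contains no accepting state.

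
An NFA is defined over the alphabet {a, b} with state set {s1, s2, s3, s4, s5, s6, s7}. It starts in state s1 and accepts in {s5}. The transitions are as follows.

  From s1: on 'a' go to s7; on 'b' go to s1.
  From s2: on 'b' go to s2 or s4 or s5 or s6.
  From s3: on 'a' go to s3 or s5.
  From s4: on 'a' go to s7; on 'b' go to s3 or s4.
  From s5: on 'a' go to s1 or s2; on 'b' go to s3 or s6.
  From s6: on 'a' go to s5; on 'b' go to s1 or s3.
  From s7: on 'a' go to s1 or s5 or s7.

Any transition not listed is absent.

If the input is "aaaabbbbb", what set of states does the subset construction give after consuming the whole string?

{s1, s2, s3, s4, s5, s6}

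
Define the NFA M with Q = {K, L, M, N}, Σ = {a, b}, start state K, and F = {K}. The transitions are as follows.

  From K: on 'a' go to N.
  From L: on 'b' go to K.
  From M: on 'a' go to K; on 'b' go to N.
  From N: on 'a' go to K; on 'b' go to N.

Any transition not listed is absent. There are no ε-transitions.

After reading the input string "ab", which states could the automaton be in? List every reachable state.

Start in {K}.
Read 'a': {K} → {N}.
Read 'b': {N} → {N}.

{N}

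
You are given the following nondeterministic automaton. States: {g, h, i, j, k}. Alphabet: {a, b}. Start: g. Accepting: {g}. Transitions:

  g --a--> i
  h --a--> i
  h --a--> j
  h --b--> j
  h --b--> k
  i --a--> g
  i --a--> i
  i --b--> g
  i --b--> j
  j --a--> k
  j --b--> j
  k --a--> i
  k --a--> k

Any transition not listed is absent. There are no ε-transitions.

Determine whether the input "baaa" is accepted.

No

Start in {g}.
Read 'b': {g} → ∅.
The set is empty and remains empty for the remaining 3 symbols.
The final set ∅ contains no accepting state.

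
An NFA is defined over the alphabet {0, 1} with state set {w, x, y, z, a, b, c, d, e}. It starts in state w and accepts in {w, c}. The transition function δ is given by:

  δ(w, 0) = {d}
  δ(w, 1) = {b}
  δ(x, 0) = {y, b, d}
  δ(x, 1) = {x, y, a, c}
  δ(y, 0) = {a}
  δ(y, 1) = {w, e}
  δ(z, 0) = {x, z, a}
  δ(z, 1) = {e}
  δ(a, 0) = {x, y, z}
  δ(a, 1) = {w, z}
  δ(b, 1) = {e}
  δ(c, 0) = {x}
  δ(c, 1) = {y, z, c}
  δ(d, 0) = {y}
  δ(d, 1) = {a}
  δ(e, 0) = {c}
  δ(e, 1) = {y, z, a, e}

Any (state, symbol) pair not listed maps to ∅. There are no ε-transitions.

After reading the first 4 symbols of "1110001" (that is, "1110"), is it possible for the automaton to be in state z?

Yes

Start in {w}.
Read '1': {w} → {b}.
Read '1': {b} → {e}.
Read '1': {e} → {y, z, a, e}.
Read '0': {y, z, a, e} → {x, y, z, a, c}.
State z is in {x, y, z, a, c}.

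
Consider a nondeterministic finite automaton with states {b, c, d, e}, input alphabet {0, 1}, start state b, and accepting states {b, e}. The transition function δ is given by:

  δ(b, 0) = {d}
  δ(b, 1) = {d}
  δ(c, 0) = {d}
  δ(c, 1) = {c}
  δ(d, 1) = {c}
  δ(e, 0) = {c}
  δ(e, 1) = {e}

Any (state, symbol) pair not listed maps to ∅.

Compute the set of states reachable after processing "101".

∅

Start in {b}.
Read '1': b→{d}; now {d}.
Read '0': d→∅; now ∅.
The set is empty and remains empty for the remaining 1 symbol.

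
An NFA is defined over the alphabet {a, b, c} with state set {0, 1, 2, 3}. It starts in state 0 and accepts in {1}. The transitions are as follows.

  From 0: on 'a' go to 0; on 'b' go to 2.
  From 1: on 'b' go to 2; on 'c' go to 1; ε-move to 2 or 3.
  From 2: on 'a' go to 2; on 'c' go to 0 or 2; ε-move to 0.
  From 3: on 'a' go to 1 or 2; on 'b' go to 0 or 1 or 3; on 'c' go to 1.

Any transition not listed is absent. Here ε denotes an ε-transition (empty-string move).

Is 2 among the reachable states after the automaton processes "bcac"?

Start in {0}.
Read 'b': {0} → {0, 2}.
Read 'c': {0, 2} → {0, 2}.
Read 'a': {0, 2} → {0, 2}.
Read 'c': {0, 2} → {0, 2}.
State 2 is in {0, 2}.

Yes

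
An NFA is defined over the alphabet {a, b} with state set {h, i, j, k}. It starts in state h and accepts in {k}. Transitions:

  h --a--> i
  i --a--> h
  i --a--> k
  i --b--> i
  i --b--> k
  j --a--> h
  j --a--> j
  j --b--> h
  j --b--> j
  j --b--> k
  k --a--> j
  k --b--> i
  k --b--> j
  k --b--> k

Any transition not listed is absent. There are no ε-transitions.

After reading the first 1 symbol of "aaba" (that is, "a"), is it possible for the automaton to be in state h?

No

Start in {h}.
Read 'a': {h} → {i}.
State h is not in {i}.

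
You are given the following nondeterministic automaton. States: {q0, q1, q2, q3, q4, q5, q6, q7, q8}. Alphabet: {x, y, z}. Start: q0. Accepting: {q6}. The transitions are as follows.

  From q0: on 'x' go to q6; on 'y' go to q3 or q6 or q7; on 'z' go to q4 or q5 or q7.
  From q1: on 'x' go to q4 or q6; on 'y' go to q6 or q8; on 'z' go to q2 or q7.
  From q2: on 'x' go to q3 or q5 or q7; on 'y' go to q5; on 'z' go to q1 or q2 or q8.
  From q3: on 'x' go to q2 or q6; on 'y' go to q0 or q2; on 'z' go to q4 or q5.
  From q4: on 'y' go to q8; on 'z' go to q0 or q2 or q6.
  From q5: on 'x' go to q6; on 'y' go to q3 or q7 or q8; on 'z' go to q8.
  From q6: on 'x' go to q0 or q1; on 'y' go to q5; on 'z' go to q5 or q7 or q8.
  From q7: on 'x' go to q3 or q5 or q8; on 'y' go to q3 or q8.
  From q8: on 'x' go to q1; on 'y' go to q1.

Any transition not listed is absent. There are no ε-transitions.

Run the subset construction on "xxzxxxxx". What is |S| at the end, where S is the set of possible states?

Start in {q0}.
Read 'x': {q0} → {q6}.
Read 'x': {q6} → {q0, q1}.
Read 'z': {q0, q1} → {q2, q4, q5, q7}.
Read 'x': {q2, q4, q5, q7} → {q3, q5, q6, q7, q8}.
Read 'x': {q3, q5, q6, q7, q8} → {q0, q1, q2, q3, q5, q6, q8}.
Read 'x': {q0, q1, q2, q3, q5, q6, q8} → {q0, q1, q2, q3, q4, q5, q6, q7}.
Read 'x': {q0, q1, q2, q3, q4, q5, q6, q7} → {q0, q1, q2, q3, q4, q5, q6, q7, q8}.
Read 'x': {q0, q1, q2, q3, q4, q5, q6, q7, q8} → {q0, q1, q2, q3, q4, q5, q6, q7, q8}.
That set has 9 states.

9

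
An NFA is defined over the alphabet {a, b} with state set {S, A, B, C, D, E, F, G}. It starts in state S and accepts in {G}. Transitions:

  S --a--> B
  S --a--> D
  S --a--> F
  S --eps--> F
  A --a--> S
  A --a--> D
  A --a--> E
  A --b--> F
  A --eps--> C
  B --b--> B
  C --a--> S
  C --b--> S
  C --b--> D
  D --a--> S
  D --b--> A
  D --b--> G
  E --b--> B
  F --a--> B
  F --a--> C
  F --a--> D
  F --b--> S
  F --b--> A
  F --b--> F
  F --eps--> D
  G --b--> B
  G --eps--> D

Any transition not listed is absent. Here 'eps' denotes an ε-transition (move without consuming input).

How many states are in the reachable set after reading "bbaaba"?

6

Start: ε-closure({S}) = {S, D, F}.
Read 'b': {S, D, F} → {S, A, C, D, F, G}.
Read 'b': {S, A, C, D, F, G} → {S, A, B, C, D, F, G}.
Read 'a': {S, A, B, C, D, F, G} → {S, B, C, D, E, F}.
Read 'a': {S, B, C, D, E, F} → {S, B, C, D, F}.
Read 'b': {S, B, C, D, F} → {S, A, B, C, D, F, G}.
Read 'a': {S, A, B, C, D, F, G} → {S, B, C, D, E, F}.
That set has 6 states.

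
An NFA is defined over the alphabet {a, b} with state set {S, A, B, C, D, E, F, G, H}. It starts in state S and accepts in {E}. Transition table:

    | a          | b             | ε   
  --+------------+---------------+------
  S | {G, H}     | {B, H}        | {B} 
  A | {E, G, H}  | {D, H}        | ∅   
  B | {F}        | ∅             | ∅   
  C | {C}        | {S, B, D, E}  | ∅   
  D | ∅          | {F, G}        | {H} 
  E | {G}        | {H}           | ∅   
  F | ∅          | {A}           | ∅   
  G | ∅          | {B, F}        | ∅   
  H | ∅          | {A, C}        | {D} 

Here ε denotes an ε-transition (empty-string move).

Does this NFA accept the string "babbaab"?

No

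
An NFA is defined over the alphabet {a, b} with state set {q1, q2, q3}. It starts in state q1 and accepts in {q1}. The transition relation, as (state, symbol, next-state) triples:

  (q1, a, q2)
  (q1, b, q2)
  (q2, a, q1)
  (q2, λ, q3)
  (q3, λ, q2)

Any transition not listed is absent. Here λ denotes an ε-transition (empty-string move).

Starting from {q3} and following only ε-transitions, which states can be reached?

{q2, q3}

Begin with {q3}.
ε-move q3 → q2; add q2.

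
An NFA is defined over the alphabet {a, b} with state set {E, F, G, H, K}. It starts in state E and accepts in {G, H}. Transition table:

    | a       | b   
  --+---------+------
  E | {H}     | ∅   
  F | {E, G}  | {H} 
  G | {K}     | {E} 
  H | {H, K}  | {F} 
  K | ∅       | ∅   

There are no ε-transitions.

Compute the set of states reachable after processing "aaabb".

Start in {E}.
Read 'a': {E} → {H}.
Read 'a': {H} → {H, K}.
Read 'a': {H, K} → {H, K}.
Read 'b': {H, K} → {F}.
Read 'b': {F} → {H}.

{H}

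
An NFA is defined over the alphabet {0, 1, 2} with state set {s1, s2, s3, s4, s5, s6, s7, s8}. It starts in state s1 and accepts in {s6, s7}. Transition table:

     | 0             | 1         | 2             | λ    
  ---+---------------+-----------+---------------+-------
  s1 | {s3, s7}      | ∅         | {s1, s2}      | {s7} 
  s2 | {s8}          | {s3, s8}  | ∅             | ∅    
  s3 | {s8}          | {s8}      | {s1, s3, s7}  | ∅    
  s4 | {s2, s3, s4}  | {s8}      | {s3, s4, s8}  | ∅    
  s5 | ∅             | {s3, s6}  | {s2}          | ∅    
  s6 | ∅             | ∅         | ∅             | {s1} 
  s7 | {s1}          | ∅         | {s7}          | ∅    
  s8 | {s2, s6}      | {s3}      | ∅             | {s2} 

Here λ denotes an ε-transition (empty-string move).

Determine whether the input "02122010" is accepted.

Start: ε-closure({s1}) = {s1, s7}.
Read '0': s1→{s3, s7}, s7→{s1}; now {s1, s3, s7}.
Read '2': s1→{s1, s2}, s3→{s1, s3, s7}, s7→{s7}; now {s1, s2, s3, s7}.
Read '1': s1→∅, s2→{s3, s8}, s3→{s8}, s7→∅; union {s3, s8}; ε-closure = {s2, s3, s8}.
Read '2': s2→∅, s3→{s1, s3, s7}, s8→∅; now {s1, s3, s7}.
Read '2': s1→{s1, s2}, s3→{s1, s3, s7}, s7→{s7}; now {s1, s2, s3, s7}.
Read '0': s1→{s3, s7}, s2→{s8}, s3→{s8}, s7→{s1}; union {s1, s3, s7, s8}; ε-closure = {s1, s2, s3, s7, s8}.
Read '1': s1→∅, s2→{s3, s8}, s3→{s8}, s7→∅, s8→{s3}; union {s3, s8}; ε-closure = {s2, s3, s8}.
Read '0': s2→{s8}, s3→{s8}, s8→{s2, s6}; union {s2, s6, s8}; ε-closure = {s1, s2, s6, s7, s8}.
The final set {s1, s2, s6, s7, s8} contains the accepting states s6, s7.

Yes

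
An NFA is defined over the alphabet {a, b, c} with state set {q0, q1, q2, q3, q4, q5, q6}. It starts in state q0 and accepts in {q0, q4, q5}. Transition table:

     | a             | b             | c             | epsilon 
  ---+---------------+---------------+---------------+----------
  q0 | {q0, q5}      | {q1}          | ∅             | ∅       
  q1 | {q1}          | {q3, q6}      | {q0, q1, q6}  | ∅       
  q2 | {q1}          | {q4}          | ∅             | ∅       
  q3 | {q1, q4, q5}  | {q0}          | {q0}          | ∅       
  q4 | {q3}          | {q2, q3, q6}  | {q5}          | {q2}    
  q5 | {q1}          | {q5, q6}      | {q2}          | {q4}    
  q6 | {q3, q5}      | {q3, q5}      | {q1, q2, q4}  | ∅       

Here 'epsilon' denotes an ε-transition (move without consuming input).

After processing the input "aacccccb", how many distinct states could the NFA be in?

Start in {q0}.
Read 'a': q0→{q0, q5}; union {q0, q5}; ε-closure = {q0, q2, q4, q5}.
Read 'a': q0→{q0, q5}, q2→{q1}, q4→{q3}, q5→{q1}; union {q0, q1, q3, q5}; ε-closure = {q0, q1, q2, q3, q4, q5}.
Read 'c': q0→∅, q1→{q0, q1, q6}, q2→∅, q3→{q0}, q4→{q5}, q5→{q2}; union {q0, q1, q2, q5, q6}; ε-closure = {q0, q1, q2, q4, q5, q6}.
Read 'c': q0→∅, q1→{q0, q1, q6}, q2→∅, q4→{q5}, q5→{q2}, q6→{q1, q2, q4}; now {q0, q1, q2, q4, q5, q6}.
Read 'c': q0→∅, q1→{q0, q1, q6}, q2→∅, q4→{q5}, q5→{q2}, q6→{q1, q2, q4}; now {q0, q1, q2, q4, q5, q6}.
Read 'c': q0→∅, q1→{q0, q1, q6}, q2→∅, q4→{q5}, q5→{q2}, q6→{q1, q2, q4}; now {q0, q1, q2, q4, q5, q6}.
Read 'c': q0→∅, q1→{q0, q1, q6}, q2→∅, q4→{q5}, q5→{q2}, q6→{q1, q2, q4}; now {q0, q1, q2, q4, q5, q6}.
Read 'b': q0→{q1}, q1→{q3, q6}, q2→{q4}, q4→{q2, q3, q6}, q5→{q5, q6}, q6→{q3, q5}; now {q1, q2, q3, q4, q5, q6}.
That set has 6 states.

6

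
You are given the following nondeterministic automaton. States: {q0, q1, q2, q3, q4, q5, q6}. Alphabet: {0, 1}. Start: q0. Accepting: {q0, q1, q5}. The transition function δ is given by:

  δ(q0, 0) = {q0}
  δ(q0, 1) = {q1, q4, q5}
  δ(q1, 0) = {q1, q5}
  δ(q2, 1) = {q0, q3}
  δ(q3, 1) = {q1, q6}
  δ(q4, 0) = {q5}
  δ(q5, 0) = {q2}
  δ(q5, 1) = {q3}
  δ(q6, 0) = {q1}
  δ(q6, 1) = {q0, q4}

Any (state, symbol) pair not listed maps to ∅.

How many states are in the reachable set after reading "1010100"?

Start in {q0}.
Read '1': q0→{q1, q4, q5}; now {q1, q4, q5}.
Read '0': q1→{q1, q5}, q4→{q5}, q5→{q2}; now {q1, q2, q5}.
Read '1': q1→∅, q2→{q0, q3}, q5→{q3}; now {q0, q3}.
Read '0': q0→{q0}, q3→∅; now {q0}.
Read '1': q0→{q1, q4, q5}; now {q1, q4, q5}.
Read '0': q1→{q1, q5}, q4→{q5}, q5→{q2}; now {q1, q2, q5}.
Read '0': q1→{q1, q5}, q2→∅, q5→{q2}; now {q1, q2, q5}.
That set has 3 states.

3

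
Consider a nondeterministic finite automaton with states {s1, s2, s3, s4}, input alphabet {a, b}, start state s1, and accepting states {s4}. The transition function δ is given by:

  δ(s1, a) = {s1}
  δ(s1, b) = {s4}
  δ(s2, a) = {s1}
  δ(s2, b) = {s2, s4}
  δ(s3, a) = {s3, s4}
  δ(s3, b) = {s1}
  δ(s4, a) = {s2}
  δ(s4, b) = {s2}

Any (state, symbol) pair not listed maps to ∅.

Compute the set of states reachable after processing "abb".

Start in {s1}.
Read 'a': {s1} → {s1}.
Read 'b': {s1} → {s4}.
Read 'b': {s4} → {s2}.

{s2}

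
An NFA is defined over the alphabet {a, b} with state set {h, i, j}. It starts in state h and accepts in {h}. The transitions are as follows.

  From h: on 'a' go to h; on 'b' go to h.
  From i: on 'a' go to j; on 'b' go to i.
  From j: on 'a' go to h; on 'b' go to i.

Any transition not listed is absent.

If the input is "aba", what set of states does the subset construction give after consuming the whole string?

Start in {h}.
Read 'a': {h} → {h}.
Read 'b': {h} → {h}.
Read 'a': {h} → {h}.

{h}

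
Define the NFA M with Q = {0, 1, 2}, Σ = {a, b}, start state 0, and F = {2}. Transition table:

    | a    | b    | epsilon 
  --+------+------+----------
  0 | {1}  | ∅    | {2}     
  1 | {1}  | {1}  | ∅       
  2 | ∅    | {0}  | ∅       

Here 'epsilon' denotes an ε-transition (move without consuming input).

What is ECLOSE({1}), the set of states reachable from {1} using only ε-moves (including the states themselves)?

{1}

Begin with {1}.
No ε-moves leave this set, so the closure equals the set itself.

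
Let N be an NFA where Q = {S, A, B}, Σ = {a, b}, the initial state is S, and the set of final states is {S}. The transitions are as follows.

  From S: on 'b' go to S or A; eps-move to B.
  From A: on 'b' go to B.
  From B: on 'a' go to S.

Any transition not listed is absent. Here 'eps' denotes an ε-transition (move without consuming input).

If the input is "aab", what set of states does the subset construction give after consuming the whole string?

{S, A, B}

Start: ε-closure({S}) = {S, B}.
Read 'a': {S, B} → {S, B}.
Read 'a': {S, B} → {S, B}.
Read 'b': {S, B} → {S, A, B}.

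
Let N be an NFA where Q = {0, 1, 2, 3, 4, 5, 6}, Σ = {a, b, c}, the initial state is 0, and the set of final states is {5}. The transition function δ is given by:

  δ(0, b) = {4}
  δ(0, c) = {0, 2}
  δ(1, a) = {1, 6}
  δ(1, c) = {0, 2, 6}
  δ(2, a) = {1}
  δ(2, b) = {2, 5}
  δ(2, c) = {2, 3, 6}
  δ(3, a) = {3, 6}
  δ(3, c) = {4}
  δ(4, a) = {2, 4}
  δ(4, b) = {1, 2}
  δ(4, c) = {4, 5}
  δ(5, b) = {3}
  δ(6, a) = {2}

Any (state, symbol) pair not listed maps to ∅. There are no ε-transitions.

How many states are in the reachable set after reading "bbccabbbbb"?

Start in {0}.
Read 'b': {0} → {4}.
Read 'b': {4} → {1, 2}.
Read 'c': {1, 2} → {0, 2, 3, 6}.
Read 'c': {0, 2, 3, 6} → {0, 2, 3, 4, 6}.
Read 'a': {0, 2, 3, 4, 6} → {1, 2, 3, 4, 6}.
Read 'b': {1, 2, 3, 4, 6} → {1, 2, 5}.
Read 'b': {1, 2, 5} → {2, 3, 5}.
Read 'b': {2, 3, 5} → {2, 3, 5}.
Read 'b': {2, 3, 5} → {2, 3, 5}.
Read 'b': {2, 3, 5} → {2, 3, 5}.
That set has 3 states.

3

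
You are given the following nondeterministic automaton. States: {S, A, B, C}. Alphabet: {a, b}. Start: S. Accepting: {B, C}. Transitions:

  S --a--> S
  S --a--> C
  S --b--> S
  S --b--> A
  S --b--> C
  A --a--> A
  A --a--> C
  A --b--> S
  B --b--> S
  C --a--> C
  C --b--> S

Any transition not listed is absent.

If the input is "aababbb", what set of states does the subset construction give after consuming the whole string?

Start in {S}.
Read 'a': S→{S, C}; now {S, C}.
Read 'a': S→{S, C}, C→{C}; now {S, C}.
Read 'b': S→{S, A, C}, C→{S}; now {S, A, C}.
Read 'a': S→{S, C}, A→{A, C}, C→{C}; now {S, A, C}.
Read 'b': S→{S, A, C}, A→{S}, C→{S}; now {S, A, C}.
Read 'b': S→{S, A, C}, A→{S}, C→{S}; now {S, A, C}.
Read 'b': S→{S, A, C}, A→{S}, C→{S}; now {S, A, C}.

{S, A, C}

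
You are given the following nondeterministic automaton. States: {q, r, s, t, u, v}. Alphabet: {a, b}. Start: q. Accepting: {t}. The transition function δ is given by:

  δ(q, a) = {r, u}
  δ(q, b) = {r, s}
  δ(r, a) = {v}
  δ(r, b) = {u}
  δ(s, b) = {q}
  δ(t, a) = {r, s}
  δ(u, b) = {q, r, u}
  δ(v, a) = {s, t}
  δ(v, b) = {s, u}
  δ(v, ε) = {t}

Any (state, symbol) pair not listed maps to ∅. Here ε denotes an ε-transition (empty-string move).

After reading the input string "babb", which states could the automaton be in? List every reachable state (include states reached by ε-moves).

Start in {q}.
Read 'b': q→{r, s}; now {r, s}.
Read 'a': r→{v}, s→∅; union {v}; ε-closure = {t, v}.
Read 'b': t→∅, v→{s, u}; now {s, u}.
Read 'b': s→{q}, u→{q, r, u}; now {q, r, u}.

{q, r, u}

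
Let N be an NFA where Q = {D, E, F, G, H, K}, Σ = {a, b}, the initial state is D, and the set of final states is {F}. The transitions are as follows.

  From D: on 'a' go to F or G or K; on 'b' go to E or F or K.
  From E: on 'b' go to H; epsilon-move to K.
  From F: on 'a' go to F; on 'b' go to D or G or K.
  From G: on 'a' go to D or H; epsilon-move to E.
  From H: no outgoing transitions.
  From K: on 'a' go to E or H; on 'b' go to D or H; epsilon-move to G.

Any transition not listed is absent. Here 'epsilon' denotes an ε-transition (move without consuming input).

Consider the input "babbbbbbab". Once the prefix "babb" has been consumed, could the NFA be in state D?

Yes

Start in {D}.
Read 'b': {D} → {E, F, G, K}.
Read 'a': {E, F, G, K} → {D, E, F, G, H, K}.
Read 'b': {D, E, F, G, H, K} → {D, E, F, G, H, K}.
Read 'b': {D, E, F, G, H, K} → {D, E, F, G, H, K}.
State D is in {D, E, F, G, H, K}.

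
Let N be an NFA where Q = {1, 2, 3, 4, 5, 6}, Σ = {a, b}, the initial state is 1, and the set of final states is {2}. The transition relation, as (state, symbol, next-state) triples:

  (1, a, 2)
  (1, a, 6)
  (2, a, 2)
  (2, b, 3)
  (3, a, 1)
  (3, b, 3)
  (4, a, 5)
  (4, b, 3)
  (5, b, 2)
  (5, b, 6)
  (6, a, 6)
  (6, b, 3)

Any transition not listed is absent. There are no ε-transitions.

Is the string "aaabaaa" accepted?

Start in {1}.
Read 'a': 1→{2, 6}; now {2, 6}.
Read 'a': 2→{2}, 6→{6}; now {2, 6}.
Read 'a': 2→{2}, 6→{6}; now {2, 6}.
Read 'b': 2→{3}, 6→{3}; now {3}.
Read 'a': 3→{1}; now {1}.
Read 'a': 1→{2, 6}; now {2, 6}.
Read 'a': 2→{2}, 6→{6}; now {2, 6}.
The final set {2, 6} contains the accepting state 2.

Yes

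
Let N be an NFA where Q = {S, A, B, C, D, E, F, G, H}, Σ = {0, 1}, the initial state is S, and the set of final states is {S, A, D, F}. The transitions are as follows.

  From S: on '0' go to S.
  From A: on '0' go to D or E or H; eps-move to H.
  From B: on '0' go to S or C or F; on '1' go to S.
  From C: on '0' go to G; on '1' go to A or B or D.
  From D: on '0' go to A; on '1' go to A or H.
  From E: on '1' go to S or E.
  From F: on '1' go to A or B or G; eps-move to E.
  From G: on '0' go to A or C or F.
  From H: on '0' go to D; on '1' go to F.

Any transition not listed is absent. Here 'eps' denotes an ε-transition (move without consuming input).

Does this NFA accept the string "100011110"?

No

Start in {S}.
Read '1': {S} → ∅.
The set is empty and remains empty for the remaining 8 symbols.
The final set ∅ contains no accepting state.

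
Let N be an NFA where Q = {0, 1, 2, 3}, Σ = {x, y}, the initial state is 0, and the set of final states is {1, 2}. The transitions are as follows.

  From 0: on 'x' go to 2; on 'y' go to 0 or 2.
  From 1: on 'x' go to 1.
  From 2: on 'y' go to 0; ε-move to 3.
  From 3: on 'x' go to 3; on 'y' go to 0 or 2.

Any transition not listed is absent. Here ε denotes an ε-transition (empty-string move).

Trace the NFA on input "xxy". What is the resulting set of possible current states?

Start in {0}.
Read 'x': {0} → {2, 3}.
Read 'x': {2, 3} → {3}.
Read 'y': {3} → {0, 2, 3}.

{0, 2, 3}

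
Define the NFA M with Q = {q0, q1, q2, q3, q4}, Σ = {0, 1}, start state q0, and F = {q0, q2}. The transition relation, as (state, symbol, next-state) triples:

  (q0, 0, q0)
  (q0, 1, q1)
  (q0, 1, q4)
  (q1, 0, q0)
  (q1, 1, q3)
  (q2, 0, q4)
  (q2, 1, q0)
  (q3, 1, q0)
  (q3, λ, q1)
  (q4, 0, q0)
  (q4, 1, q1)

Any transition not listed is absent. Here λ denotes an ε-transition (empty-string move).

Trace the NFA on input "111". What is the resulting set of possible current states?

{q0, q1, q3}

Start in {q0}.
Read '1': {q0} → {q1, q4}.
Read '1': {q1, q4} → {q1, q3}.
Read '1': {q1, q3} → {q0, q1, q3}.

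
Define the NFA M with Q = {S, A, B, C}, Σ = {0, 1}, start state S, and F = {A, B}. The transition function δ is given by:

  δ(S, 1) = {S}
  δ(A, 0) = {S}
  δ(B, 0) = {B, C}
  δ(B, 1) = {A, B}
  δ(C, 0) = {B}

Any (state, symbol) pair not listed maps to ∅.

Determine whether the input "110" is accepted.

No

Start in {S}.
Read '1': {S} → {S}.
Read '1': {S} → {S}.
Read '0': {S} → ∅.
The final set ∅ contains no accepting state.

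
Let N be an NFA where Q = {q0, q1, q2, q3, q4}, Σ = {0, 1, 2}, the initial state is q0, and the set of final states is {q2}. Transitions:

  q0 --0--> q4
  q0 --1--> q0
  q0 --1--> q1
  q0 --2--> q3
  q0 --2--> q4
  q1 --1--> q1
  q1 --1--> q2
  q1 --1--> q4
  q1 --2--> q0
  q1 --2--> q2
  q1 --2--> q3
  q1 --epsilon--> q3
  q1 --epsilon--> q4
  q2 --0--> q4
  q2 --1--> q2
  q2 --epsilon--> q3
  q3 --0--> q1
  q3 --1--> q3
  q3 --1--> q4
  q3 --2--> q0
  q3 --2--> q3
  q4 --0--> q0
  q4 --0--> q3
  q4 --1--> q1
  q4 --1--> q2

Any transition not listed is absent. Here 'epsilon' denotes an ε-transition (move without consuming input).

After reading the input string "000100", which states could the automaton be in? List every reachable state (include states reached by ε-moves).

{q0, q1, q3, q4}

Start in {q0}.
Read '0': q0→{q4}; now {q4}.
Read '0': q4→{q0, q3}; now {q0, q3}.
Read '0': q0→{q4}, q3→{q1}; union {q1, q4}; ε-closure = {q1, q3, q4}.
Read '1': q1→{q1, q2, q4}, q3→{q3, q4}, q4→{q1, q2}; now {q1, q2, q3, q4}.
Read '0': q1→∅, q2→{q4}, q3→{q1}, q4→{q0, q3}; now {q0, q1, q3, q4}.
Read '0': q0→{q4}, q1→∅, q3→{q1}, q4→{q0, q3}; now {q0, q1, q3, q4}.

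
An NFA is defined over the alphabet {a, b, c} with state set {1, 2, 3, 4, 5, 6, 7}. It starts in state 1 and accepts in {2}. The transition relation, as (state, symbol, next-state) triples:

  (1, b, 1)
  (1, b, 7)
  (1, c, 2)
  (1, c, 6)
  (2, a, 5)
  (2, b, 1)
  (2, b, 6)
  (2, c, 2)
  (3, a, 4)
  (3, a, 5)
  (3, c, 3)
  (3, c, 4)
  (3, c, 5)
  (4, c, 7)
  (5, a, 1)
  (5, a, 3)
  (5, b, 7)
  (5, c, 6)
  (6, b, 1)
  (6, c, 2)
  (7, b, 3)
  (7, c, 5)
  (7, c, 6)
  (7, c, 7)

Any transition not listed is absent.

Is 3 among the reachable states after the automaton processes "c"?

Start in {1}.
Read 'c': 1→{2, 6}; now {2, 6}.
State 3 is not in {2, 6}.

No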